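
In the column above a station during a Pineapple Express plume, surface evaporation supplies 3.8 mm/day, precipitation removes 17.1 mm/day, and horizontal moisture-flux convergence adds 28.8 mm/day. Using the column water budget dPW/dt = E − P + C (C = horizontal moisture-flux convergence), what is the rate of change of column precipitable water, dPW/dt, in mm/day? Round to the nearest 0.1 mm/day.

dPW/dt = E − P + C = 3.8 − 17.1 + (28.8) = 15.5 mm/day.

dPW/dt ≈ 15.5 mm/day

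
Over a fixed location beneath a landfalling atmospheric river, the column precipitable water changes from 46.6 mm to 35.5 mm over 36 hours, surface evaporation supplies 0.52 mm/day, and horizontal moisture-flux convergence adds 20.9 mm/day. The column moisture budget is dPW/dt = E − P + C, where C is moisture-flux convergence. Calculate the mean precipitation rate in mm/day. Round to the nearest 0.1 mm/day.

P ≈ 28.8 mm/day

dPW/dt = (35.5 − 46.6) mm / (36/24 day) = -7.400 mm/day.
P = E + C − dPW/dt = 0.52 + (20.9) − (-7.400) = 28.8 mm/day.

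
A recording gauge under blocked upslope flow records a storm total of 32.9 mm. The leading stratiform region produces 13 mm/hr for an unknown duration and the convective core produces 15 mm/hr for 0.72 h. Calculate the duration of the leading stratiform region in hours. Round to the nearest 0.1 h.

Known phases: 15 × 0.72 = 10.8 mm.
Remaining depth = 32.9 − 10.8 = 22.1 mm.
Duration = 22.1 / 13 = 1.7 h.

duration ≈ 1.7 h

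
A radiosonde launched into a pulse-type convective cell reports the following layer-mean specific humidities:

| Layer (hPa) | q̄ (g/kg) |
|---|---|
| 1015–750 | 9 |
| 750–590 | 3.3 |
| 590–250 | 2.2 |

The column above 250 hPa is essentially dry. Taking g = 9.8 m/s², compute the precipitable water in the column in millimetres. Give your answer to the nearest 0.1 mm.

Precipitable water is the column-integrated vapour mass per unit area: PW = (1/g) Σ q̄ Δp, with q in kg/kg and Δp in Pa (1 kg/m² of water = 1 mm).
Layer 1015–750 hPa: Δp = 265 hPa = 26500 Pa, q̄ = 0.009 kg/kg → 0.009 × 26500 / 9.8 = 24.34 mm
Layer 750–590 hPa: Δp = 160 hPa = 16000 Pa, q̄ = 0.0033 kg/kg → 0.0033 × 16000 / 9.8 = 5.39 mm
Layer 590–250 hPa: Δp = 340 hPa = 34000 Pa, q̄ = 0.0022 kg/kg → 0.0022 × 34000 / 9.8 = 7.63 mm
PW = 24.34 + 5.39 + 7.63 = 37.36 ≈ 37.4 mm.

PW ≈ 37.4 mm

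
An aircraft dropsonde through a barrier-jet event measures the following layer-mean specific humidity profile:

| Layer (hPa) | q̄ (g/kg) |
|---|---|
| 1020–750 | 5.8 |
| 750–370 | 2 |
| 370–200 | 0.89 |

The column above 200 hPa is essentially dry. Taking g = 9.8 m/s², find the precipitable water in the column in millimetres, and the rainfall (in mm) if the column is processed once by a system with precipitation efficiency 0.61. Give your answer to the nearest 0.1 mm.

PW ≈ 25.3 mm; rainfall ≈ 15.4 mm

Precipitable water is the column-integrated vapour mass per unit area: PW = (1/g) Σ q̄ Δp, with q in kg/kg and Δp in Pa (1 kg/m² of water = 1 mm).
Layer 1020–750 hPa: Δp = 270 hPa = 27000 Pa, q̄ = 0.0058 kg/kg → 0.0058 × 27000 / 9.8 = 15.98 mm
Layer 750–370 hPa: Δp = 380 hPa = 38000 Pa, q̄ = 0.002 kg/kg → 0.002 × 38000 / 9.8 = 7.76 mm
Layer 370–200 hPa: Δp = 170 hPa = 17000 Pa, q̄ = 0.00089 kg/kg → 0.00089 × 17000 / 9.8 = 1.54 mm
PW = 15.98 + 7.76 + 1.54 = 25.28 ≈ 25.3 mm.
Rainfall = ε × PW = 0.61 × 25.3 = 15.4 mm.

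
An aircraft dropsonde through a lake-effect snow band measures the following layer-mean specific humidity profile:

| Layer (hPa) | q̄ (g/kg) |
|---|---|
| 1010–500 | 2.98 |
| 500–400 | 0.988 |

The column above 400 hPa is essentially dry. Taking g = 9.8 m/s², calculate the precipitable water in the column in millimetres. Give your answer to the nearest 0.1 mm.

Precipitable water is the column-integrated vapour mass per unit area: PW = (1/g) Σ q̄ Δp, with q in kg/kg and Δp in Pa (1 kg/m² of water = 1 mm).
Layer 1010–500 hPa: Δp = 510 hPa = 51000 Pa, q̄ = 0.00298 kg/kg → 0.00298 × 51000 / 9.8 = 15.51 mm
Layer 500–400 hPa: Δp = 100 hPa = 10000 Pa, q̄ = 0.000988 kg/kg → 0.000988 × 10000 / 9.8 = 1.01 mm
PW = 15.51 + 1.01 = 16.52 ≈ 16.5 mm.

PW ≈ 16.5 mm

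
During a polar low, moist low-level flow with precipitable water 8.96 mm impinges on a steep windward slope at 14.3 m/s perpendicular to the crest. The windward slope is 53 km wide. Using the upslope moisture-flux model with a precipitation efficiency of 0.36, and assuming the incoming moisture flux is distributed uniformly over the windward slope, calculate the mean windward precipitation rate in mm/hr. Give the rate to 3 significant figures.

Incoming column moisture flux per unit ridge length: F = V × PW = 14.3 × 8.96 = 128.128 mm·m/s.
Spread over the 53 km slope with efficiency ε = 0.36: R = ε·F/W = 0.36 × 128.128 / 53000 m = 8.703e-04 mm/s.
R = 8.703e-04 × 3600 = 3.13 mm/hr.

R ≈ 3.13 mm/hr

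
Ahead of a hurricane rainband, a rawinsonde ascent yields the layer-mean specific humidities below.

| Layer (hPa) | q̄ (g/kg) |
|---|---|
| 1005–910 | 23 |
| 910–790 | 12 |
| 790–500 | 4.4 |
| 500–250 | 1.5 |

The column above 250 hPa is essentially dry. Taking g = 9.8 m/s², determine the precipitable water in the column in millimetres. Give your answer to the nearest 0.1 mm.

Precipitable water is the column-integrated vapour mass per unit area: PW = (1/g) Σ q̄ Δp, with q in kg/kg and Δp in Pa (1 kg/m² of water = 1 mm).
Layer 1005–910 hPa: Δp = 95 hPa = 9500 Pa, q̄ = 0.023 kg/kg → 0.023 × 9500 / 9.8 = 22.30 mm
Layer 910–790 hPa: Δp = 120 hPa = 12000 Pa, q̄ = 0.012 kg/kg → 0.012 × 12000 / 9.8 = 14.69 mm
Layer 790–500 hPa: Δp = 290 hPa = 29000 Pa, q̄ = 0.0044 kg/kg → 0.0044 × 29000 / 9.8 = 13.02 mm
Layer 500–250 hPa: Δp = 250 hPa = 25000 Pa, q̄ = 0.0015 kg/kg → 0.0015 × 25000 / 9.8 = 3.83 mm
PW = 22.30 + 14.69 + 13.02 + 3.83 = 53.84 ≈ 53.8 mm.

PW ≈ 53.8 mm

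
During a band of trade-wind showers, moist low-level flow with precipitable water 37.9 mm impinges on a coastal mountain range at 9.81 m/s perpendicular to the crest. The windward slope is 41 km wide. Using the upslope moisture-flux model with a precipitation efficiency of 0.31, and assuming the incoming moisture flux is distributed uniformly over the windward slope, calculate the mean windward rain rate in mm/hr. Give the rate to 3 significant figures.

Incoming column moisture flux per unit ridge length: F = V × PW = 9.81 × 37.9 = 371.799 mm·m/s.
Spread over the 41 km slope with efficiency ε = 0.31: R = ε·F/W = 0.31 × 371.799 / 41000 m = 2.811e-03 mm/s.
R = 2.811e-03 × 3600 = 10.1 mm/hr.

R ≈ 10.1 mm/hr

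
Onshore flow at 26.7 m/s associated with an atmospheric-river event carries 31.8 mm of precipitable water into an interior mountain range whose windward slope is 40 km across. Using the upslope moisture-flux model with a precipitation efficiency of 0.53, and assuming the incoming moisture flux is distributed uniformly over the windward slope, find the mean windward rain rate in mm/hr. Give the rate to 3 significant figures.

R ≈ 40.5 mm/hr

Incoming column moisture flux per unit ridge length: F = V × PW = 26.7 × 31.8 = 849.06 mm·m/s.
Spread over the 40 km slope with efficiency ε = 0.53: R = ε·F/W = 0.53 × 849.06 / 40000 m = 1.125e-02 mm/s.
R = 1.125e-02 × 3600 = 40.5 mm/hr.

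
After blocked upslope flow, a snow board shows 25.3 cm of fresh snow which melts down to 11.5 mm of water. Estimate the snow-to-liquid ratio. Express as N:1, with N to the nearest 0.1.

ratio ≈ 22.0

Ratio = snow depth / SWE = 253 mm / 11.5 mm = 22.0, i.e. 22.0:1.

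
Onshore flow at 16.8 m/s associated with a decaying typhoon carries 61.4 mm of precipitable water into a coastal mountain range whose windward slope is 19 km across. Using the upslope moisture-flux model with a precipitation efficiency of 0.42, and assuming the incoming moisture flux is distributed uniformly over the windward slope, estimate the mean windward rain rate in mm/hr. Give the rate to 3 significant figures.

R ≈ 82.1 mm/hr

Incoming column moisture flux per unit ridge length: F = V × PW = 16.8 × 61.4 = 1031.52 mm·m/s.
Spread over the 19 km slope with efficiency ε = 0.42: R = ε·F/W = 0.42 × 1031.52 / 19000 m = 2.280e-02 mm/s.
R = 2.280e-02 × 3600 = 82.1 mm/hr.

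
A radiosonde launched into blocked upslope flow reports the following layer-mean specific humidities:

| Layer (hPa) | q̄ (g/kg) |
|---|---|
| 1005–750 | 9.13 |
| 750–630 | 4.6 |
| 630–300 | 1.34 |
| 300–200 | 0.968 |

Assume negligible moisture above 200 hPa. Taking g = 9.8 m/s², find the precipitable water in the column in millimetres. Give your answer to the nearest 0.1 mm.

Precipitable water is the column-integrated vapour mass per unit area: PW = (1/g) Σ q̄ Δp, with q in kg/kg and Δp in Pa (1 kg/m² of water = 1 mm).
Layer 1005–750 hPa: Δp = 255 hPa = 25500 Pa, q̄ = 0.00913 kg/kg → 0.00913 × 25500 / 9.8 = 23.76 mm
Layer 750–630 hPa: Δp = 120 hPa = 12000 Pa, q̄ = 0.0046 kg/kg → 0.0046 × 12000 / 9.8 = 5.63 mm
Layer 630–300 hPa: Δp = 330 hPa = 33000 Pa, q̄ = 0.00134 kg/kg → 0.00134 × 33000 / 9.8 = 4.51 mm
Layer 300–200 hPa: Δp = 100 hPa = 10000 Pa, q̄ = 0.000968 kg/kg → 0.000968 × 10000 / 9.8 = 0.99 mm
PW = 23.76 + 5.63 + 4.51 + 0.99 = 34.89 ≈ 34.9 mm.

PW ≈ 34.9 mm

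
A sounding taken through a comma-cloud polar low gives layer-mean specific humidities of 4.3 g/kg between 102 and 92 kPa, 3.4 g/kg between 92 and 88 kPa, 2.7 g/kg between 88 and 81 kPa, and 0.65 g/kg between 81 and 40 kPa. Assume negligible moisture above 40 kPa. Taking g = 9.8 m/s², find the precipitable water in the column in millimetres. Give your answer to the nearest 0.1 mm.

PW ≈ 10.4 mm

Precipitable water is the column-integrated vapour mass per unit area: PW = (1/g) Σ q̄ Δp, with q in kg/kg and Δp in Pa (1 kg/m² of water = 1 mm).
Layer 102–92 kPa: Δp = 100 hPa = 10000 Pa, q̄ = 0.0043 kg/kg → 0.0043 × 10000 / 9.8 = 4.39 mm
Layer 92–88 kPa: Δp = 40 hPa = 4000 Pa, q̄ = 0.0034 kg/kg → 0.0034 × 4000 / 9.8 = 1.39 mm
Layer 88–81 kPa: Δp = 70 hPa = 7000 Pa, q̄ = 0.0027 kg/kg → 0.0027 × 7000 / 9.8 = 1.93 mm
Layer 81–40 kPa: Δp = 410 hPa = 41000 Pa, q̄ = 0.00065 kg/kg → 0.00065 × 41000 / 9.8 = 2.72 mm
PW = 4.39 + 1.39 + 1.93 + 2.72 = 10.43 ≈ 10.4 mm.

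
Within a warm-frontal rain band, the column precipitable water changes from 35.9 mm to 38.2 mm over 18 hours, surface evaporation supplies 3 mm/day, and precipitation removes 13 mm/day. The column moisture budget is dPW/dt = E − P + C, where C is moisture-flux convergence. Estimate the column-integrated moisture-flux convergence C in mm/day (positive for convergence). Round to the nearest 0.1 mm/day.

dPW/dt = (38.2 − 35.9) mm / (18/24 day) = +3.067 mm/day.
C = dPW/dt − E + P = (+3.067) − 3 + 13 = 13.1 mm/day.

C ≈ 13.1 mm/day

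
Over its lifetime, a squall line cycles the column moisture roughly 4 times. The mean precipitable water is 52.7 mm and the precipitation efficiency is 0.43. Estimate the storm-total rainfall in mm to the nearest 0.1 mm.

Each cycle deposits ε × PW = 0.43 × 52.7 = 22.661 mm.
Over 4 cycles: 4 × 22.661 = 90.6 mm.

rainfall ≈ 90.6 mm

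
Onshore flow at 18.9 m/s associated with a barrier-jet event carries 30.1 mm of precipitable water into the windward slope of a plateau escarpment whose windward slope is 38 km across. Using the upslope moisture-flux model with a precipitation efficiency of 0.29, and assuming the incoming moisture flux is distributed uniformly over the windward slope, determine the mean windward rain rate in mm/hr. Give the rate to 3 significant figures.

Incoming column moisture flux per unit ridge length: F = V × PW = 18.9 × 30.1 = 568.89 mm·m/s.
Spread over the 38 km slope with efficiency ε = 0.29: R = ε·F/W = 0.29 × 568.89 / 38000 m = 4.342e-03 mm/s.
R = 4.342e-03 × 3600 = 15.6 mm/hr.

R ≈ 15.6 mm/hr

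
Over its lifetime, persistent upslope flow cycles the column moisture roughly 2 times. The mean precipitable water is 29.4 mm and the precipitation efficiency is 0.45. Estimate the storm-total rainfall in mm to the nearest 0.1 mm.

Each cycle deposits ε × PW = 0.45 × 29.4 = 13.23 mm.
Over 2 cycles: 2 × 13.23 = 26.5 mm.

rainfall ≈ 26.5 mm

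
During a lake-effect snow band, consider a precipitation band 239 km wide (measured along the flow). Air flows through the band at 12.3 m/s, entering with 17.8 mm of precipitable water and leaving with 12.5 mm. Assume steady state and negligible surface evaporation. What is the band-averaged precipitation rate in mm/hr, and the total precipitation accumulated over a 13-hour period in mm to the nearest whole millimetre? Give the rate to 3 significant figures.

R ≈ 0.982 mm/hr; total ≈ 13 mm

Column moisture flux per unit crosswind length is F = V × PW.
Inflow: F_in = 12.3 × 17.8 = 218.94 mm·m/s
Outflow: F_out = 12.3 × 12.5 = 153.75 mm·m/s
Steady-state rate R = (F_in − F_out)/L = (218.94 − 153.75) / 239000 m = 2.728e-04 mm/s.
R = 2.728e-04 × 3600 = 0.982 mm/hr.
Over 13 h: total = 0.982 × 13 = 12.766 ≈ 13 mm.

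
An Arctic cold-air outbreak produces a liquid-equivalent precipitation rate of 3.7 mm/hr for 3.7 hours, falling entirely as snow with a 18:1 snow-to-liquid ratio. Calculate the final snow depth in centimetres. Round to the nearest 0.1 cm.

snow depth ≈ 24.6 cm

Liquid-equivalent depth = 3.7 × 3.7 = 13.69 mm.
Snow depth = 13.69 mm × 18 = 246.42 mm = 24.6 cm.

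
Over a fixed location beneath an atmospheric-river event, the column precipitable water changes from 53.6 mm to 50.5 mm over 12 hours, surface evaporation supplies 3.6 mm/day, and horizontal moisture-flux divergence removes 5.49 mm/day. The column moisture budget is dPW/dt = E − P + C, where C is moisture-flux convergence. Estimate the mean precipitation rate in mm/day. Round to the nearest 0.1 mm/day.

P ≈ 4.3 mm/day

dPW/dt = (50.5 − 53.6) mm / (12/24 day) = -6.200 mm/day.
P = E + C − dPW/dt = 3.6 + (-5.49) − (-6.200) = 4.3 mm/day.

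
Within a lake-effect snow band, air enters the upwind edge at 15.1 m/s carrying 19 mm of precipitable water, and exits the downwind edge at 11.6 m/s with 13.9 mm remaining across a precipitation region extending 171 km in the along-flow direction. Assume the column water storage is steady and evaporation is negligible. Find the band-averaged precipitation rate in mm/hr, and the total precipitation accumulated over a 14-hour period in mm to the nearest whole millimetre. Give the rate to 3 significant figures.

Column moisture flux per unit crosswind length is F = V × PW.
Inflow: F_in = 15.1 × 19 = 286.9 mm·m/s
Outflow: F_out = 11.6 × 13.9 = 161.24 mm·m/s
Steady-state rate R = (F_in − F_out)/L = (286.9 − 161.24) / 171000 m = 7.349e-04 mm/s.
R = 7.349e-04 × 3600 = 2.65 mm/hr.
Over 14 h: total = 2.65 × 14 = 37.1 ≈ 37 mm.

R ≈ 2.65 mm/hr; total ≈ 37 mm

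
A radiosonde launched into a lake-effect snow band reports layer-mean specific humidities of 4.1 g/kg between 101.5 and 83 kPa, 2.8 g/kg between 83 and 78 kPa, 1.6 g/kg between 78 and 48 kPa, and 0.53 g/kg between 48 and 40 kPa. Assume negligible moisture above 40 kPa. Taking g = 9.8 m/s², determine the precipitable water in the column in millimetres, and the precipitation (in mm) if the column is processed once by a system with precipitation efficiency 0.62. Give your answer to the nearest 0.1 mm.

PW ≈ 14.5 mm; precipitation ≈ 9.0 mm

Precipitable water is the column-integrated vapour mass per unit area: PW = (1/g) Σ q̄ Δp, with q in kg/kg and Δp in Pa (1 kg/m² of water = 1 mm).
Layer 101.5–83 kPa: Δp = 185 hPa = 18500 Pa, q̄ = 0.0041 kg/kg → 0.0041 × 18500 / 9.8 = 7.74 mm
Layer 83–78 kPa: Δp = 50 hPa = 5000 Pa, q̄ = 0.0028 kg/kg → 0.0028 × 5000 / 9.8 = 1.43 mm
Layer 78–48 kPa: Δp = 300 hPa = 30000 Pa, q̄ = 0.0016 kg/kg → 0.0016 × 30000 / 9.8 = 4.90 mm
Layer 48–40 kPa: Δp = 80 hPa = 8000 Pa, q̄ = 0.00053 kg/kg → 0.00053 × 8000 / 9.8 = 0.43 mm
PW = 7.74 + 1.43 + 4.90 + 0.43 = 14.50 ≈ 14.5 mm.
Precipitation = ε × PW = 0.62 × 14.5 = 9.0 mm.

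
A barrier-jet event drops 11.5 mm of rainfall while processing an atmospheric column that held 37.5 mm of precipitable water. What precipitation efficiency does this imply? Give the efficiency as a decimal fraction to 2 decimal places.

ε = rainfall / PW = 11.5 / 37.5 = 0.31.

ε ≈ 0.31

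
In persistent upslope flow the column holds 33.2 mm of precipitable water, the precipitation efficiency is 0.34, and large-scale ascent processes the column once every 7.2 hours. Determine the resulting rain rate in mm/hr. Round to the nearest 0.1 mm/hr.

R ≈ 1.6 mm/hr

Each overturning extracts ε × PW = 0.34 × 33.2 = 11.288 mm.
Rate = ε·PW / τ = 11.288 / 7.2 h = 1.6 mm/hr.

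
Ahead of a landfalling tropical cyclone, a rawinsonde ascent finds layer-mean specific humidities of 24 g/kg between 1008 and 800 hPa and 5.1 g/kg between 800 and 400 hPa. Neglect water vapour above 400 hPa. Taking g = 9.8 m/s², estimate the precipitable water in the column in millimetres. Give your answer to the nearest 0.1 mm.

Precipitable water is the column-integrated vapour mass per unit area: PW = (1/g) Σ q̄ Δp, with q in kg/kg and Δp in Pa (1 kg/m² of water = 1 mm).
Layer 1008–800 hPa: Δp = 208 hPa = 20800 Pa, q̄ = 0.024 kg/kg → 0.024 × 20800 / 9.8 = 50.94 mm
Layer 800–400 hPa: Δp = 400 hPa = 40000 Pa, q̄ = 0.0051 kg/kg → 0.0051 × 40000 / 9.8 = 20.82 mm
PW = 50.94 + 20.82 = 71.76 ≈ 71.8 mm.

PW ≈ 71.8 mm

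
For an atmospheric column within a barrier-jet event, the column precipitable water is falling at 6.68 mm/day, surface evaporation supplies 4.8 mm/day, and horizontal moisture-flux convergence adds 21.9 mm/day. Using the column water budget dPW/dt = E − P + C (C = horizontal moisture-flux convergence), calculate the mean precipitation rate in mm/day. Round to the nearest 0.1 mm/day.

dPW/dt = -6.68 mm/day.
P = E + C − dPW/dt = 4.8 + (21.9) − (-6.68) = 33.4 mm/day.

P ≈ 33.4 mm/day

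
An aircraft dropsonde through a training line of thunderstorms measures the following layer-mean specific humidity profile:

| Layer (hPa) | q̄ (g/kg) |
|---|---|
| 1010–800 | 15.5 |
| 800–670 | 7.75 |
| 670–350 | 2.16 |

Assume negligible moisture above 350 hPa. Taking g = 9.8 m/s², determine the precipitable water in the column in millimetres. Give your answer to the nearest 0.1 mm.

PW ≈ 50.5 mm

Precipitable water is the column-integrated vapour mass per unit area: PW = (1/g) Σ q̄ Δp, with q in kg/kg and Δp in Pa (1 kg/m² of water = 1 mm).
Layer 1010–800 hPa: Δp = 210 hPa = 21000 Pa, q̄ = 0.0155 kg/kg → 0.0155 × 21000 / 9.8 = 33.21 mm
Layer 800–670 hPa: Δp = 130 hPa = 13000 Pa, q̄ = 0.00775 kg/kg → 0.00775 × 13000 / 9.8 = 10.28 mm
Layer 670–350 hPa: Δp = 320 hPa = 32000 Pa, q̄ = 0.00216 kg/kg → 0.00216 × 32000 / 9.8 = 7.05 mm
PW = 33.21 + 10.28 + 7.05 = 50.54 ≈ 50.5 mm.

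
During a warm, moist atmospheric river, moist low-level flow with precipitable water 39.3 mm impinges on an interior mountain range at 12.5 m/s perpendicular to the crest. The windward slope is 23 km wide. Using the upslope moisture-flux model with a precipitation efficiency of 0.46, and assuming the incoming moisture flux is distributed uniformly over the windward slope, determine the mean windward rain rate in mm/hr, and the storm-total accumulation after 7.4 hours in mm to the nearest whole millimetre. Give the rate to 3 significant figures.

Incoming column moisture flux per unit ridge length: F = V × PW = 12.5 × 39.3 = 491.25 mm·m/s.
Spread over the 23 km slope with efficiency ε = 0.46: R = ε·F/W = 0.46 × 491.25 / 23000 m = 9.825e-03 mm/s.
R = 9.825e-03 × 3600 = 35.4 mm/hr.
Over 7.4 h: total = 35.4 × 7.4 = 261.96 ≈ 262 mm.

R ≈ 35.4 mm/hr; total ≈ 262 mm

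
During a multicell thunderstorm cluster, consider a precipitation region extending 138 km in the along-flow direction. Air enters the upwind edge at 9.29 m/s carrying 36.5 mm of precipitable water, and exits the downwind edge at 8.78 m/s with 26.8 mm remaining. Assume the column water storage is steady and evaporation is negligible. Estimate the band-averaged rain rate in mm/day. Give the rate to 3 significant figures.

R ≈ 65.0 mm/day

Column moisture flux per unit crosswind length is F = V × PW.
Inflow: F_in = 9.29 × 36.5 = 339.085 mm·m/s
Outflow: F_out = 8.78 × 26.8 = 235.304 mm·m/s
Steady-state rate R = (F_in − F_out)/L = (339.085 − 235.304) / 138000 m = 7.520e-04 mm/s.
R = 7.520e-04 × 3600 × 24 = 65.0 mm/day.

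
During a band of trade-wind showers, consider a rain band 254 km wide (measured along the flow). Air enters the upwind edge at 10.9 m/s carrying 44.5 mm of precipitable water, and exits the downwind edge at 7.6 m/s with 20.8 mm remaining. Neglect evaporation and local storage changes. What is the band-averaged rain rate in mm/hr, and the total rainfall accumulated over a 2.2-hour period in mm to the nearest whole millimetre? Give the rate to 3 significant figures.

R ≈ 4.63 mm/hr; total ≈ 10 mm

Column moisture flux per unit crosswind length is F = V × PW.
Inflow: F_in = 10.9 × 44.5 = 485.05 mm·m/s
Outflow: F_out = 7.6 × 20.8 = 158.08 mm·m/s
Steady-state rate R = (F_in − F_out)/L = (485.05 − 158.08) / 254000 m = 1.287e-03 mm/s.
R = 1.287e-03 × 3600 = 4.63 mm/hr.
Over 2.2 h: total = 4.63 × 2.2 = 10.186 ≈ 10 mm.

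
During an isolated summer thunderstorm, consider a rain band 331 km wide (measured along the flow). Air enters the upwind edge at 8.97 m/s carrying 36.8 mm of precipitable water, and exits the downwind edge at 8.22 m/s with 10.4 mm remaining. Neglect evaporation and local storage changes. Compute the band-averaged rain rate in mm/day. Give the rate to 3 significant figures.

Column moisture flux per unit crosswind length is F = V × PW.
Inflow: F_in = 8.97 × 36.8 = 330.096 mm·m/s
Outflow: F_out = 8.22 × 10.4 = 85.488 mm·m/s
Steady-state rate R = (F_in − F_out)/L = (330.096 − 85.488) / 331000 m = 7.390e-04 mm/s.
R = 7.390e-04 × 3600 × 24 = 63.8 mm/day.

R ≈ 63.8 mm/day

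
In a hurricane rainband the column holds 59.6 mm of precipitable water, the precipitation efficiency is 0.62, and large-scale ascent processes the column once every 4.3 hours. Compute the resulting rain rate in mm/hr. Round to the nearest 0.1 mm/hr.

R ≈ 8.6 mm/hr

Each overturning extracts ε × PW = 0.62 × 59.6 = 36.952 mm.
Rate = ε·PW / τ = 36.952 / 4.3 h = 8.6 mm/hr.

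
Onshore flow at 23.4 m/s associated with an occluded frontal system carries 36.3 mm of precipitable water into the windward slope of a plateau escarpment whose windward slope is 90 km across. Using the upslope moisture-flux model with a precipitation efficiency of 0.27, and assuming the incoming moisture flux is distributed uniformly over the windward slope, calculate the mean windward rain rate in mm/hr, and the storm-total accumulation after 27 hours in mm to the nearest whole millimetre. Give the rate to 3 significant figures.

Incoming column moisture flux per unit ridge length: F = V × PW = 23.4 × 36.3 = 849.42 mm·m/s.
Spread over the 90 km slope with efficiency ε = 0.27: R = ε·F/W = 0.27 × 849.42 / 90000 m = 2.548e-03 mm/s.
R = 2.548e-03 × 3600 = 9.17 mm/hr.
Over 27 h: total = 9.17 × 27 = 247.59 ≈ 248 mm.

R ≈ 9.17 mm/hr; total ≈ 248 mm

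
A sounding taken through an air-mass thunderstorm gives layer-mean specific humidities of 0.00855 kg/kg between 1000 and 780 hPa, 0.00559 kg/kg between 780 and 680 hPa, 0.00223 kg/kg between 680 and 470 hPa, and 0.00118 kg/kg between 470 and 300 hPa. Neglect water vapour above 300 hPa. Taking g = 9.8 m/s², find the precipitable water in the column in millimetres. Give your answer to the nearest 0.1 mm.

PW ≈ 31.7 mm

Precipitable water is the column-integrated vapour mass per unit area: PW = (1/g) Σ q̄ Δp, with q in kg/kg and Δp in Pa (1 kg/m² of water = 1 mm).
Layer 1000–780 hPa: Δp = 220 hPa = 22000 Pa, q̄ = 0.00855 kg/kg → 0.00855 × 22000 / 9.8 = 19.19 mm
Layer 780–680 hPa: Δp = 100 hPa = 10000 Pa, q̄ = 0.00559 kg/kg → 0.00559 × 10000 / 9.8 = 5.70 mm
Layer 680–470 hPa: Δp = 210 hPa = 21000 Pa, q̄ = 0.00223 kg/kg → 0.00223 × 21000 / 9.8 = 4.78 mm
Layer 470–300 hPa: Δp = 170 hPa = 17000 Pa, q̄ = 0.00118 kg/kg → 0.00118 × 17000 / 9.8 = 2.05 mm
PW = 19.19 + 5.70 + 4.78 + 2.05 = 31.72 ≈ 31.7 mm.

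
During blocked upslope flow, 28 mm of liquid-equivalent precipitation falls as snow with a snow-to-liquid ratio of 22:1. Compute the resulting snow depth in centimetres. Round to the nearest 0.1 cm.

Snow depth = liquid × ratio = 28 mm × 22 = 616 mm = 61.6 cm.

snow depth ≈ 61.6 cm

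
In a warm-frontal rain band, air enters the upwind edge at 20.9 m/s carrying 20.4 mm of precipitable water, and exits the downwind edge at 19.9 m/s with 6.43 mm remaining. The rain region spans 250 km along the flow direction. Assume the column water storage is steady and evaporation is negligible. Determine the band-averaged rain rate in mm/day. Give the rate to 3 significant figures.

Column moisture flux per unit crosswind length is F = V × PW.
Inflow: F_in = 20.9 × 20.4 = 426.36 mm·m/s
Outflow: F_out = 19.9 × 6.43 = 127.957 mm·m/s
Steady-state rate R = (F_in − F_out)/L = (426.36 − 127.957) / 250000 m = 1.194e-03 mm/s.
R = 1.194e-03 × 3600 × 24 = 103 mm/day.

R ≈ 103 mm/day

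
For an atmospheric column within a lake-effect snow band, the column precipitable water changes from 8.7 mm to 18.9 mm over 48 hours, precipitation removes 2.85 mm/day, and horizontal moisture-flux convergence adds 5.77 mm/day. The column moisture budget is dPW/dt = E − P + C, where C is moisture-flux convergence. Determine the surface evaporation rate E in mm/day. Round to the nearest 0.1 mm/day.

E ≈ 2.2 mm/day

dPW/dt = (18.9 − 8.7) mm / (48/24 day) = +5.100 mm/day.
E = dPW/dt + P − C = (+5.100) + 2.85 − (5.77) = 2.2 mm/day.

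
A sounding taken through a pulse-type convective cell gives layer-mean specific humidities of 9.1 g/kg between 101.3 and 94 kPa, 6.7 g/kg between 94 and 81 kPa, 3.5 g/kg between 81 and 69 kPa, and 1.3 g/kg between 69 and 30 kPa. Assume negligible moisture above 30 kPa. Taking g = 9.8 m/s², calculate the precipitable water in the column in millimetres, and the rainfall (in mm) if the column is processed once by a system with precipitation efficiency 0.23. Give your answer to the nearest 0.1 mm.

PW ≈ 25.1 mm; rainfall ≈ 5.8 mm

Precipitable water is the column-integrated vapour mass per unit area: PW = (1/g) Σ q̄ Δp, with q in kg/kg and Δp in Pa (1 kg/m² of water = 1 mm).
Layer 101.3–94 kPa: Δp = 73 hPa = 7300 Pa, q̄ = 0.0091 kg/kg → 0.0091 × 7300 / 9.8 = 6.78 mm
Layer 94–81 kPa: Δp = 130 hPa = 13000 Pa, q̄ = 0.0067 kg/kg → 0.0067 × 13000 / 9.8 = 8.89 mm
Layer 81–69 kPa: Δp = 120 hPa = 12000 Pa, q̄ = 0.0035 kg/kg → 0.0035 × 12000 / 9.8 = 4.29 mm
Layer 69–30 kPa: Δp = 390 hPa = 39000 Pa, q̄ = 0.0013 kg/kg → 0.0013 × 39000 / 9.8 = 5.17 mm
PW = 6.78 + 8.89 + 4.29 + 5.17 = 25.13 ≈ 25.1 mm.
Rainfall = ε × PW = 0.23 × 25.1 = 5.8 mm.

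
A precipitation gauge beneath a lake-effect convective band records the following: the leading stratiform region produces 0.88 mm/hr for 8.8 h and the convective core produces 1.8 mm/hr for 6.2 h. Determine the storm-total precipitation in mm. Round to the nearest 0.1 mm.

total ≈ 18.9 mm

Total = Σ Rᵢ Δtᵢ = 0.88 × 8.8 + 1.8 × 6.2
      = 7.744 + 11.16 = 18.9 mm.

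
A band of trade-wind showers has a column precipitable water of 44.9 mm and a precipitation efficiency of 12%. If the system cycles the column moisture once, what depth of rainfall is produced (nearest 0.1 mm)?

rainfall ≈ 5.4 mm

Rainfall = ε × PW = 0.12 × 44.9 = 5.4 mm.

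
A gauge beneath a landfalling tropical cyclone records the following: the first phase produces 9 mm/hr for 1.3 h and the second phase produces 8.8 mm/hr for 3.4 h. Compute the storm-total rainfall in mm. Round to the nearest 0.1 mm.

total ≈ 41.6 mm

Total = Σ Rᵢ Δtᵢ = 9 × 1.3 + 8.8 × 3.4
      = 11.7 + 29.92 = 41.6 mm.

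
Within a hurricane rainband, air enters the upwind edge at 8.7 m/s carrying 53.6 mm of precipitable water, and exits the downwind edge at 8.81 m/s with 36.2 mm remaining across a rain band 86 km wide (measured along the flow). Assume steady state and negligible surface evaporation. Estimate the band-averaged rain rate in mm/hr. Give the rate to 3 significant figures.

R ≈ 6.17 mm/hr

Column moisture flux per unit crosswind length is F = V × PW.
Inflow: F_in = 8.7 × 53.6 = 466.32 mm·m/s
Outflow: F_out = 8.81 × 36.2 = 318.922 mm·m/s
Steady-state rate R = (F_in − F_out)/L = (466.32 − 318.922) / 86000 m = 1.714e-03 mm/s.
R = 1.714e-03 × 3600 = 6.17 mm/hr.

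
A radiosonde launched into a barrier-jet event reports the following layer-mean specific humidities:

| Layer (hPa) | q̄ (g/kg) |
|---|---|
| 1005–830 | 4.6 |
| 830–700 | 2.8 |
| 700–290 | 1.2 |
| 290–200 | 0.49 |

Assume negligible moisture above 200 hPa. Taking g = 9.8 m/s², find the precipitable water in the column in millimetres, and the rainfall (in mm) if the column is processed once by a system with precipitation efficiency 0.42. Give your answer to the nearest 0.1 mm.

Precipitable water is the column-integrated vapour mass per unit area: PW = (1/g) Σ q̄ Δp, with q in kg/kg and Δp in Pa (1 kg/m² of water = 1 mm).
Layer 1005–830 hPa: Δp = 175 hPa = 17500 Pa, q̄ = 0.0046 kg/kg → 0.0046 × 17500 / 9.8 = 8.21 mm
Layer 830–700 hPa: Δp = 130 hPa = 13000 Pa, q̄ = 0.0028 kg/kg → 0.0028 × 13000 / 9.8 = 3.71 mm
Layer 700–290 hPa: Δp = 410 hPa = 41000 Pa, q̄ = 0.0012 kg/kg → 0.0012 × 41000 / 9.8 = 5.02 mm
Layer 290–200 hPa: Δp = 90 hPa = 9000 Pa, q̄ = 0.00049 kg/kg → 0.00049 × 9000 / 9.8 = 0.45 mm
PW = 8.21 + 3.71 + 5.02 + 0.45 = 17.39 ≈ 17.4 mm.
Rainfall = ε × PW = 0.42 × 17.4 = 7.3 mm.

PW ≈ 17.4 mm; rainfall ≈ 7.3 mm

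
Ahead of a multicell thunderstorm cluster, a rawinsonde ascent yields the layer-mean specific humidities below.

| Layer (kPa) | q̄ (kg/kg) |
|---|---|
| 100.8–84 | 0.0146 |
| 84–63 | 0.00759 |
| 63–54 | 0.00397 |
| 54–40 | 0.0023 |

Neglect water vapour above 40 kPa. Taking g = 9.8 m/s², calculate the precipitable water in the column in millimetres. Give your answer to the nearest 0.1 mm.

PW ≈ 48.2 mm

Precipitable water is the column-integrated vapour mass per unit area: PW = (1/g) Σ q̄ Δp, with q in kg/kg and Δp in Pa (1 kg/m² of water = 1 mm).
Layer 100.8–84 kPa: Δp = 168 hPa = 16800 Pa, q̄ = 0.0146 kg/kg → 0.0146 × 16800 / 9.8 = 25.03 mm
Layer 84–63 kPa: Δp = 210 hPa = 21000 Pa, q̄ = 0.00759 kg/kg → 0.00759 × 21000 / 9.8 = 16.26 mm
Layer 63–54 kPa: Δp = 90 hPa = 9000 Pa, q̄ = 0.00397 kg/kg → 0.00397 × 9000 / 9.8 = 3.65 mm
Layer 54–40 kPa: Δp = 140 hPa = 14000 Pa, q̄ = 0.0023 kg/kg → 0.0023 × 14000 / 9.8 = 3.29 mm
PW = 25.03 + 16.26 + 3.65 + 3.29 = 48.23 ≈ 48.2 mm.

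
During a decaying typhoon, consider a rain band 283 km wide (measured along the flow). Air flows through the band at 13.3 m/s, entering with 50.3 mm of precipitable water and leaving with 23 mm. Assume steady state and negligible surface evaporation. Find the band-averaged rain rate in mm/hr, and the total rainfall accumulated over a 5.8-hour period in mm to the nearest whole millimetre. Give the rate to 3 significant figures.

R ≈ 4.62 mm/hr; total ≈ 27 mm

Column moisture flux per unit crosswind length is F = V × PW.
Inflow: F_in = 13.3 × 50.3 = 668.99 mm·m/s
Outflow: F_out = 13.3 × 23 = 305.9 mm·m/s
Steady-state rate R = (F_in − F_out)/L = (668.99 − 305.9) / 283000 m = 1.283e-03 mm/s.
R = 1.283e-03 × 3600 = 4.62 mm/hr.
Over 5.8 h: total = 4.62 × 5.8 = 26.796 ≈ 27 mm.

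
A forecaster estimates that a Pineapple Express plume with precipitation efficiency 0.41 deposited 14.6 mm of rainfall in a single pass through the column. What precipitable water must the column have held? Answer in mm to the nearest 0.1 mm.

PW ≈ 35.6 mm

PW = rainfall / ε = 14.6 / 0.41 = 35.6 mm.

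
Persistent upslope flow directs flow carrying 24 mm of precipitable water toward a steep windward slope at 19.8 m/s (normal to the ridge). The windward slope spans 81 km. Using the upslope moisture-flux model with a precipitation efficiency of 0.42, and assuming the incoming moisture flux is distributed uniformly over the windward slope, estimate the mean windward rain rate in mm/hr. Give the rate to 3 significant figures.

R ≈ 8.87 mm/hr

Incoming column moisture flux per unit ridge length: F = V × PW = 19.8 × 24 = 475.2 mm·m/s.
Spread over the 81 km slope with efficiency ε = 0.42: R = ε·F/W = 0.42 × 475.2 / 81000 m = 2.464e-03 mm/s.
R = 2.464e-03 × 3600 = 8.87 mm/hr.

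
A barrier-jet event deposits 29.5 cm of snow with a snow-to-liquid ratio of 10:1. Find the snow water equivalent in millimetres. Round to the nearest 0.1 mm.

SWE ≈ 29.5 mm

SWE = snow depth / ratio = 29.5 cm / 10 = 2.950 cm = 29.5 mm.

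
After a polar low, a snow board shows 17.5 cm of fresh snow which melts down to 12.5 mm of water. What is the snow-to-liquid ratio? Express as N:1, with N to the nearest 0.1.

ratio ≈ 14.0

Ratio = snow depth / SWE = 175 mm / 12.5 mm = 14.0, i.e. 14.0:1.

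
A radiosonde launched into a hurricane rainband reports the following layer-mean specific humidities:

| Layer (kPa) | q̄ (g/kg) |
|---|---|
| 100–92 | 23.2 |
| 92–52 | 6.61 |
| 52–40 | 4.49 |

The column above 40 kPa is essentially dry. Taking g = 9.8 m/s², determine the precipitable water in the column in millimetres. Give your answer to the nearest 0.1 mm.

PW ≈ 51.4 mm

Precipitable water is the column-integrated vapour mass per unit area: PW = (1/g) Σ q̄ Δp, with q in kg/kg and Δp in Pa (1 kg/m² of water = 1 mm).
Layer 100–92 kPa: Δp = 80 hPa = 8000 Pa, q̄ = 0.0232 kg/kg → 0.0232 × 8000 / 9.8 = 18.94 mm
Layer 92–52 kPa: Δp = 400 hPa = 40000 Pa, q̄ = 0.00661 kg/kg → 0.00661 × 40000 / 9.8 = 26.98 mm
Layer 52–40 kPa: Δp = 120 hPa = 12000 Pa, q̄ = 0.00449 kg/kg → 0.00449 × 12000 / 9.8 = 5.50 mm
PW = 18.94 + 26.98 + 5.50 = 51.42 ≈ 51.4 mm.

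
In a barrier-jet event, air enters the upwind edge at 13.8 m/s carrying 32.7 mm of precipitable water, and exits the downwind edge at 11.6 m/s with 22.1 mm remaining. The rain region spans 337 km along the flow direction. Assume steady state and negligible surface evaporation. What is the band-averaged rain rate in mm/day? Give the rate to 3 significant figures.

R ≈ 50.0 mm/day

Column moisture flux per unit crosswind length is F = V × PW.
Inflow: F_in = 13.8 × 32.7 = 451.26 mm·m/s
Outflow: F_out = 11.6 × 22.1 = 256.36 mm·m/s
Steady-state rate R = (F_in − F_out)/L = (451.26 − 256.36) / 337000 m = 5.783e-04 mm/s.
R = 5.783e-04 × 3600 × 24 = 50.0 mm/day.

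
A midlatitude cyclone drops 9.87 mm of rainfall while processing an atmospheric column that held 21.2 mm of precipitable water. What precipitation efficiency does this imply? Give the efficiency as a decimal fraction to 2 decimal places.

ε = rainfall / PW = 9.87 / 21.2 = 0.47.

ε ≈ 0.47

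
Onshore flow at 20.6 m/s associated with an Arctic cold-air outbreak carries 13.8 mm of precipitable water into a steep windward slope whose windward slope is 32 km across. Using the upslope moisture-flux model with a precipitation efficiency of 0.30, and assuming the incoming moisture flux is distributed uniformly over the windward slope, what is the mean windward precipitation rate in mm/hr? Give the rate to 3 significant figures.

Incoming column moisture flux per unit ridge length: F = V × PW = 20.6 × 13.8 = 284.28 mm·m/s.
Spread over the 32 km slope with efficiency ε = 0.30: R = ε·F/W = 0.30 × 284.28 / 32000 m = 2.665e-03 mm/s.
R = 2.665e-03 × 3600 = 9.59 mm/hr.

R ≈ 9.59 mm/hr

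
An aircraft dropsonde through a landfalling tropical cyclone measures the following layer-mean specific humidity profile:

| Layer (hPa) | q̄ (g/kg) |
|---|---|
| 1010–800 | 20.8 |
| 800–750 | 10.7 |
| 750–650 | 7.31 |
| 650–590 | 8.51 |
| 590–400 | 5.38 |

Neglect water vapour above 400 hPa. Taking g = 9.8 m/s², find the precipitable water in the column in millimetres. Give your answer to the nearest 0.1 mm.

PW ≈ 73.1 mm

Precipitable water is the column-integrated vapour mass per unit area: PW = (1/g) Σ q̄ Δp, with q in kg/kg and Δp in Pa (1 kg/m² of water = 1 mm).
Layer 1010–800 hPa: Δp = 210 hPa = 21000 Pa, q̄ = 0.0208 kg/kg → 0.0208 × 21000 / 9.8 = 44.57 mm
Layer 800–750 hPa: Δp = 50 hPa = 5000 Pa, q̄ = 0.0107 kg/kg → 0.0107 × 5000 / 9.8 = 5.46 mm
Layer 750–650 hPa: Δp = 100 hPa = 10000 Pa, q̄ = 0.00731 kg/kg → 0.00731 × 10000 / 9.8 = 7.46 mm
Layer 650–590 hPa: Δp = 60 hPa = 6000 Pa, q̄ = 0.00851 kg/kg → 0.00851 × 6000 / 9.8 = 5.21 mm
Layer 590–400 hPa: Δp = 190 hPa = 19000 Pa, q̄ = 0.00538 kg/kg → 0.00538 × 19000 / 9.8 = 10.43 mm
PW = 44.57 + 5.46 + 7.46 + 5.21 + 10.43 = 73.13 ≈ 73.1 mm.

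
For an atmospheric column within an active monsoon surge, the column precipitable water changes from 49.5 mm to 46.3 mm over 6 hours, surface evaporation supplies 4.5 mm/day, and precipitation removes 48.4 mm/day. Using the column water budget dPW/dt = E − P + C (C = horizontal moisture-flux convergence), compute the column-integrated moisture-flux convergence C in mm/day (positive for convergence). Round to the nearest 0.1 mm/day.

dPW/dt = (46.3 − 49.5) mm / (6/24 day) = -12.800 mm/day.
C = dPW/dt − E + P = (-12.800) − 4.5 + 48.4 = 31.1 mm/day.

C ≈ 31.1 mm/day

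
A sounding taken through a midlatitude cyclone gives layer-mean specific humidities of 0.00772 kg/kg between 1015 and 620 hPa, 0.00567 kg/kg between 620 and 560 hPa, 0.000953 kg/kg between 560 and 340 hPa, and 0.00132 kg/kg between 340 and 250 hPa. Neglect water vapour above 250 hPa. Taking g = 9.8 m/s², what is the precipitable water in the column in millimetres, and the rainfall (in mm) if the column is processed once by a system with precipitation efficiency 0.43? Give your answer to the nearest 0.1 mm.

Precipitable water is the column-integrated vapour mass per unit area: PW = (1/g) Σ q̄ Δp, with q in kg/kg and Δp in Pa (1 kg/m² of water = 1 mm).
Layer 1015–620 hPa: Δp = 395 hPa = 39500 Pa, q̄ = 0.00772 kg/kg → 0.00772 × 39500 / 9.8 = 31.12 mm
Layer 620–560 hPa: Δp = 60 hPa = 6000 Pa, q̄ = 0.00567 kg/kg → 0.00567 × 6000 / 9.8 = 3.47 mm
Layer 560–340 hPa: Δp = 220 hPa = 22000 Pa, q̄ = 0.000953 kg/kg → 0.000953 × 22000 / 9.8 = 2.14 mm
Layer 340–250 hPa: Δp = 90 hPa = 9000 Pa, q̄ = 0.00132 kg/kg → 0.00132 × 9000 / 9.8 = 1.21 mm
PW = 31.12 + 3.47 + 2.14 + 1.21 = 37.94 ≈ 37.9 mm.
Rainfall = ε × PW = 0.43 × 37.9 = 16.3 mm.

PW ≈ 37.9 mm; rainfall ≈ 16.3 mm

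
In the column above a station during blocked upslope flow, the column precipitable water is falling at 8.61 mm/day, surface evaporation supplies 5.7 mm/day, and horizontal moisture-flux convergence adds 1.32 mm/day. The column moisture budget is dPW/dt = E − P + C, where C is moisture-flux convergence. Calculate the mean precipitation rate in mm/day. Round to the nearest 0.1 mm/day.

P ≈ 15.6 mm/day

dPW/dt = -8.61 mm/day.
P = E + C − dPW/dt = 5.7 + (1.32) − (-8.61) = 15.6 mm/day.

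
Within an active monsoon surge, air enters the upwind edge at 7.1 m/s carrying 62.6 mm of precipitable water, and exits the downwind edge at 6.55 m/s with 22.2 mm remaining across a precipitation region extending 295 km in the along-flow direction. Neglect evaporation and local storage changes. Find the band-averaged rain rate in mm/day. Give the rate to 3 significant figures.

R ≈ 87.6 mm/day

Column moisture flux per unit crosswind length is F = V × PW.
Inflow: F_in = 7.1 × 62.6 = 444.46 mm·m/s
Outflow: F_out = 6.55 × 22.2 = 145.41 mm·m/s
Steady-state rate R = (F_in − F_out)/L = (444.46 − 145.41) / 295000 m = 1.014e-03 mm/s.
R = 1.014e-03 × 3600 × 24 = 87.6 mm/day.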